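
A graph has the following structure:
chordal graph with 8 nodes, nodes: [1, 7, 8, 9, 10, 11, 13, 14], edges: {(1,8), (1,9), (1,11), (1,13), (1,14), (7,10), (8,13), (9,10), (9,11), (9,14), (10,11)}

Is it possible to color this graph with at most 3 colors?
Yes, G is 3-colorable

A valid 3-coloring: color 1: [1, 10]; color 2: [7, 9, 13]; color 3: [8, 11, 14].
(χ(G) = 3 ≤ 3.)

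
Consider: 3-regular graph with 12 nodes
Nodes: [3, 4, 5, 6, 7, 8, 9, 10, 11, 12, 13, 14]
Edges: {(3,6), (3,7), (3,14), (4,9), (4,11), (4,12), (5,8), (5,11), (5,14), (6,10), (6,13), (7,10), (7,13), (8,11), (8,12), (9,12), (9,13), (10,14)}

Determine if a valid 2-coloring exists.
The clique on vertices [4, 9, 12] has size 3 > 2, so it alone needs 3 colors.

No, G is not 2-colorable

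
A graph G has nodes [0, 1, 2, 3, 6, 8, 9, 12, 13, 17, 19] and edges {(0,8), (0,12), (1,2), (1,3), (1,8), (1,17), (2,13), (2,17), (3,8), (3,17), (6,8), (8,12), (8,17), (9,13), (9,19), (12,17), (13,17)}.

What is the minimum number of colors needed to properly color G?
Clique number ω(G) = 4 (lower bound: χ ≥ ω).
The clique on [1, 3, 8, 17] has size 4, forcing χ ≥ 4, and the coloring below uses 4 colors, so χ(G) = 4.
A valid 4-coloring: color 1: [2, 8, 9]; color 2: [0, 6, 17, 19]; color 3: [1, 12, 13]; color 4: [3].

χ(G) = 4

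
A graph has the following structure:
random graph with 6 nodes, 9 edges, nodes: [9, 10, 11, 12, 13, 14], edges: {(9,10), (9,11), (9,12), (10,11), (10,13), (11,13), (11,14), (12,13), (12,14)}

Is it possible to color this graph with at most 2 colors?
The clique on vertices [9, 10, 11] has size 3 > 2, so it alone needs 3 colors.

No, G is not 2-colorable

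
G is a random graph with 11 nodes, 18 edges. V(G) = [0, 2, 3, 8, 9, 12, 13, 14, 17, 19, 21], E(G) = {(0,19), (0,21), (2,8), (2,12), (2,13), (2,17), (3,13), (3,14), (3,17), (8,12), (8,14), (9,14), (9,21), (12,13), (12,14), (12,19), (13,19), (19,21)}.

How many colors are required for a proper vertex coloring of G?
Clique number ω(G) = 3 (lower bound: χ ≥ ω).
The clique on [0, 19, 21] has size 3, forcing χ ≥ 3, and the coloring below uses 3 colors, so χ(G) = 3.
A valid 3-coloring: color 1: [3, 12, 21]; color 2: [2, 14, 19]; color 3: [0, 8, 9, 13, 17].

χ(G) = 3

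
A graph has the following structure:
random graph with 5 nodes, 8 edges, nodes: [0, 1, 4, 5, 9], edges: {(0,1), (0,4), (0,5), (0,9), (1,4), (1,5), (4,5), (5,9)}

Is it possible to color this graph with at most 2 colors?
No, G is not 2-colorable

The clique on vertices [0, 1, 4, 5] has size 4 > 2, so it alone needs 4 colors.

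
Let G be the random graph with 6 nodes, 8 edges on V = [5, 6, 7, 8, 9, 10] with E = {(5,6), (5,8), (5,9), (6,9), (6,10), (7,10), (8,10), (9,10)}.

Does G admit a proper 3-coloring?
Yes, G is 3-colorable

A valid 3-coloring: color 1: [5, 10]; color 2: [6, 7, 8]; color 3: [9].
(χ(G) = 3 ≤ 3.)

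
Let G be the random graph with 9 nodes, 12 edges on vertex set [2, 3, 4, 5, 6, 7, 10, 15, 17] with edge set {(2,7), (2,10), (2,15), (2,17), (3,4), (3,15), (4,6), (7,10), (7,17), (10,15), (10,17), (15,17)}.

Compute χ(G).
Clique number ω(G) = 4 (lower bound: χ ≥ ω).
The clique on [2, 7, 10, 17] has size 4, forcing χ ≥ 4, and the coloring below uses 4 colors, so χ(G) = 4.
A valid 4-coloring: color 1: [2, 3, 5, 6]; color 2: [4, 7, 15]; color 3: [10]; color 4: [17].

χ(G) = 4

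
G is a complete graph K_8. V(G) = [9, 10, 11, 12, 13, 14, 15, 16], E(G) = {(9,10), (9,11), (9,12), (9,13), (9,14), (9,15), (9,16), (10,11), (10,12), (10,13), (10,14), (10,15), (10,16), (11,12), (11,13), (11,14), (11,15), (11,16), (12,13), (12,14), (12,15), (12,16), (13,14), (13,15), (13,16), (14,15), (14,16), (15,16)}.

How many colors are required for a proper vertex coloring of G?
χ(G) = 8

Clique number ω(G) = 8 (lower bound: χ ≥ ω).
The clique on [9, 10, 11, 12, 13, 14, 15, 16] has size 8, forcing χ ≥ 8, and the coloring below uses 8 colors, so χ(G) = 8.
A valid 8-coloring: color 1: [9]; color 2: [11]; color 3: [14]; color 4: [12]; color 5: [15]; color 6: [13]; color 7: [10]; color 8: [16].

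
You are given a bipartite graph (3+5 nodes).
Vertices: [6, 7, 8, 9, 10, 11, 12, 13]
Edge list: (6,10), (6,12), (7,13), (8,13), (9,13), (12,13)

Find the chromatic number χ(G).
Clique number ω(G) = 2 (lower bound: χ ≥ ω).
The graph is bipartite (no odd cycle), so 2 colors suffice: χ(G) = 2.
A valid 2-coloring: color 1: [6, 11, 13]; color 2: [7, 8, 9, 10, 12].

χ(G) = 2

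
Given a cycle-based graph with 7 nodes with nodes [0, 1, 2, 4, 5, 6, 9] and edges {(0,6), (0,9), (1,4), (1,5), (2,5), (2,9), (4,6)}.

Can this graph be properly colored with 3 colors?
A valid 3-coloring: color 1: [1, 2, 6]; color 2: [4, 5, 9]; color 3: [0].
(χ(G) = 3 ≤ 3.)

Yes, G is 3-colorable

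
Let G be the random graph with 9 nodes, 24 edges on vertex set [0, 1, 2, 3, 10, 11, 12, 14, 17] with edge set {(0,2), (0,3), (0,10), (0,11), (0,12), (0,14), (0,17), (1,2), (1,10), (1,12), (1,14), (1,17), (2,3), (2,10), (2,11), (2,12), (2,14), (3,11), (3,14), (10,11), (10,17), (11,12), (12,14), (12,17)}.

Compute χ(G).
χ(G) = 4

Clique number ω(G) = 4 (lower bound: χ ≥ ω).
The clique on [0, 2, 10, 11] has size 4, forcing χ ≥ 4, and the coloring below uses 4 colors, so χ(G) = 4.
A valid 4-coloring: color 1: [2, 17]; color 2: [0, 1]; color 3: [3, 10, 12]; color 4: [11, 14].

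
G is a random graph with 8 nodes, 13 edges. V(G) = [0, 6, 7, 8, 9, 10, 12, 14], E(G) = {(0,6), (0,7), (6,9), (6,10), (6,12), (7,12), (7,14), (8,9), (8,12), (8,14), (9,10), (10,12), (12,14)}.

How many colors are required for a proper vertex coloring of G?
χ(G) = 3

Clique number ω(G) = 3 (lower bound: χ ≥ ω).
The clique on [6, 9, 10] has size 3, forcing χ ≥ 3, and the coloring below uses 3 colors, so χ(G) = 3.
A valid 3-coloring: color 1: [0, 9, 12]; color 2: [6, 7, 8]; color 3: [10, 14].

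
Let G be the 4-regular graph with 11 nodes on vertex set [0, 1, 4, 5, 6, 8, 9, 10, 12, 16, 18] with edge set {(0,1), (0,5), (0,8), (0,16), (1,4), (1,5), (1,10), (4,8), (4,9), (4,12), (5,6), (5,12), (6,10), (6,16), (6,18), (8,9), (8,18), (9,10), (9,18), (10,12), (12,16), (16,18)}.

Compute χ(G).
Clique number ω(G) = 3 (lower bound: χ ≥ ω).
The clique on [0, 1, 5] has size 3, forcing χ ≥ 3, and the coloring below uses 3 colors, so χ(G) = 3.
A valid 3-coloring: color 1: [1, 8, 16]; color 2: [0, 6, 9, 12]; color 3: [4, 5, 10, 18].

χ(G) = 3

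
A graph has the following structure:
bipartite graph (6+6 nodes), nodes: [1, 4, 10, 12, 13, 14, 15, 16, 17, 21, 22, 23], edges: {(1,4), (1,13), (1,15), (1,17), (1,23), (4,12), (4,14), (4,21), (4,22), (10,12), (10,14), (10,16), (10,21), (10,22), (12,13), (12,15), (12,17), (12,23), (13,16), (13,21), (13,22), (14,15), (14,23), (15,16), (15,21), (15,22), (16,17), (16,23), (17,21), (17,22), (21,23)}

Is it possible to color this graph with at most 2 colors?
A valid 2-coloring: color 1: [1, 12, 14, 16, 21, 22]; color 2: [4, 10, 13, 15, 17, 23].
(χ(G) = 2 ≤ 2.)

Yes, G is 2-colorable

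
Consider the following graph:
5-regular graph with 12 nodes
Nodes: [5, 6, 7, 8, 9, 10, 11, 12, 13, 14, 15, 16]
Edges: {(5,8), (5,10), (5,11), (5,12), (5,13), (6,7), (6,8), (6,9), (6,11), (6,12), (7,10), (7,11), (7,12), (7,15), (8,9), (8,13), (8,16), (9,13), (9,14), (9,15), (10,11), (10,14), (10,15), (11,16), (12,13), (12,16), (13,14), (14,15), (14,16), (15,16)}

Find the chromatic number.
Clique number ω(G) = 3 (lower bound: χ ≥ ω).
Suppose a proper 3-coloring c exists. The clique [5, 8, 13] takes 3 distinct colors; by symmetry let c(5) = 1, c(8) = 2, c(13) = 3.
- Vertex 9: neighbors [8, 13] already have colors [2, 3] ⇒ c(9) = 1.
- Vertex 6: neighbors [9, 8] already have colors [1, 2] ⇒ c(6) = 3.
- Vertex 11: neighbors [5, 6] already have colors [1, 3] ⇒ c(11) = 2.
- Vertex 7: neighbors [11, 6] already have colors [2, 3] ⇒ c(7) = 1.
- Vertex 14: neighbors [9, 13] already have colors [1, 3] ⇒ c(14) = 2.
- Vertex 15: neighbors [7, 14] already have colors [1, 2] ⇒ c(15) = 3.
- Vertex 10: neighbors [5, 11, 15] already have colors [1, 2, 3] — all 3 colors blocked. Contradiction.
The forced assignments end in a contradiction, so G has no proper 3-coloring (χ ≥ 4).
The coloring below uses 4 colors, so χ(G) = 4.
A valid 4-coloring: color 1: [6, 10, 13, 16]; color 2: [5, 7, 9]; color 3: [8, 11, 12, 14]; color 4: [15].

χ(G) = 4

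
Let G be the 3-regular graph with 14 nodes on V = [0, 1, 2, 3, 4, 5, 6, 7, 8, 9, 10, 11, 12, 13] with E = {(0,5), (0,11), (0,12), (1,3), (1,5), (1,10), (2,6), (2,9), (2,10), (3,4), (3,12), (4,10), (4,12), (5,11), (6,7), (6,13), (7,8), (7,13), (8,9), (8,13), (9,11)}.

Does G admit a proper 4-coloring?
Yes, G is 4-colorable

A valid 4-coloring: color 1: [5, 6, 9, 10, 12]; color 2: [1, 2, 4, 7, 11]; color 3: [0, 3, 13]; color 4: [8].
(χ(G) = 3 ≤ 4.)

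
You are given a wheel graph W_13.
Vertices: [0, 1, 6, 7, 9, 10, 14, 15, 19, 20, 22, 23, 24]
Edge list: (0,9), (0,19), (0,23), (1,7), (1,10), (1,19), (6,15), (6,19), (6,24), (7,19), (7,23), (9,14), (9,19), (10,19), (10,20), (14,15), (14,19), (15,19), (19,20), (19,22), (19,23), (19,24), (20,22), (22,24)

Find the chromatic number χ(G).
χ(G) = 3

Clique number ω(G) = 3 (lower bound: χ ≥ ω).
The clique on [0, 9, 19] has size 3, forcing χ ≥ 3, and the coloring below uses 3 colors, so χ(G) = 3.
A valid 3-coloring: color 1: [19]; color 2: [1, 9, 15, 20, 23, 24]; color 3: [0, 6, 7, 10, 14, 22].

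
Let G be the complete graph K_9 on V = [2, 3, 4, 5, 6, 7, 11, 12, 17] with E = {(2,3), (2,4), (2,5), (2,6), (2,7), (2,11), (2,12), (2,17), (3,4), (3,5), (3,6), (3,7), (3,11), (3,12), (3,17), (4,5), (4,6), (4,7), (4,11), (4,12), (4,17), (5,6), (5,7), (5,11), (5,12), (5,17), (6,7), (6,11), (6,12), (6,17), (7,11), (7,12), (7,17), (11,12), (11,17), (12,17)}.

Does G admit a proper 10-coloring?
A valid 10-coloring: color 1: [17]; color 2: [5]; color 3: [7]; color 4: [2]; color 5: [11]; color 6: [4]; color 7: [12]; color 8: [6]; color 9: [3].
(χ(G) = 9 ≤ 10.)

Yes, G is 10-colorable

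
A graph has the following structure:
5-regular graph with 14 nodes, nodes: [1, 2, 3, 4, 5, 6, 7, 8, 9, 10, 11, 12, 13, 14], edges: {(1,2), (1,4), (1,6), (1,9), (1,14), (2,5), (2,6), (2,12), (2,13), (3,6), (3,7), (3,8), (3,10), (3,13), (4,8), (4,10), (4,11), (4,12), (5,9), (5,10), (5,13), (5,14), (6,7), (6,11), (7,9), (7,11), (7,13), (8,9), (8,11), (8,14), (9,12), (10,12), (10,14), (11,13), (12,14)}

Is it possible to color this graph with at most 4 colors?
A valid 4-coloring: color 1: [2, 3, 9, 11, 14]; color 2: [4, 5, 6]; color 3: [1, 7, 8, 10]; color 4: [12, 13].
(χ(G) = 3 ≤ 4.)

Yes, G is 4-colorable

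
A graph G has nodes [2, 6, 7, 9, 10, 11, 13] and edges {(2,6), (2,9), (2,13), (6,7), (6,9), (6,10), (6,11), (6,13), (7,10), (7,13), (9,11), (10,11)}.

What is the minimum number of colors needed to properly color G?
χ(G) = 3

Clique number ω(G) = 3 (lower bound: χ ≥ ω).
The clique on [6, 9, 11] has size 3, forcing χ ≥ 3, and the coloring below uses 3 colors, so χ(G) = 3.
A valid 3-coloring: color 1: [6]; color 2: [9, 10, 13]; color 3: [2, 7, 11].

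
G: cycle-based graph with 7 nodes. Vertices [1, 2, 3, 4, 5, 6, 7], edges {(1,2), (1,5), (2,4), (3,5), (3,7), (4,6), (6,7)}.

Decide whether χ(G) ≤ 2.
Odd cycle [1, 2, 4, 6, 7, 3, 5] needs 3 colors (χ ≥ 3).
Hence χ(G) ≥ 3 > 2, so no proper 2-coloring exists.

No, G is not 2-colorable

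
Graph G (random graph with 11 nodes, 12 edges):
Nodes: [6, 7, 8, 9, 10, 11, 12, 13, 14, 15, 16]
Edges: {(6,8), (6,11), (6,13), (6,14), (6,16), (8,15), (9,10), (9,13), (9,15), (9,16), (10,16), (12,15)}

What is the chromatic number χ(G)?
Clique number ω(G) = 3 (lower bound: χ ≥ ω).
The clique on [9, 10, 16] has size 3, forcing χ ≥ 3, and the coloring below uses 3 colors, so χ(G) = 3.
A valid 3-coloring: color 1: [6, 7, 9, 12]; color 2: [11, 13, 14, 15, 16]; color 3: [8, 10].

χ(G) = 3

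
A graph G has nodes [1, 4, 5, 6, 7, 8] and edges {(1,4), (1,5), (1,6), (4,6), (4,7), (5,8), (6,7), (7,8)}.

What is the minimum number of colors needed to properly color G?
Clique number ω(G) = 3 (lower bound: χ ≥ ω).
The clique on [1, 4, 6] has size 3, forcing χ ≥ 3, and the coloring below uses 3 colors, so χ(G) = 3.
A valid 3-coloring: color 1: [1, 7]; color 2: [4, 5]; color 3: [6, 8].

χ(G) = 3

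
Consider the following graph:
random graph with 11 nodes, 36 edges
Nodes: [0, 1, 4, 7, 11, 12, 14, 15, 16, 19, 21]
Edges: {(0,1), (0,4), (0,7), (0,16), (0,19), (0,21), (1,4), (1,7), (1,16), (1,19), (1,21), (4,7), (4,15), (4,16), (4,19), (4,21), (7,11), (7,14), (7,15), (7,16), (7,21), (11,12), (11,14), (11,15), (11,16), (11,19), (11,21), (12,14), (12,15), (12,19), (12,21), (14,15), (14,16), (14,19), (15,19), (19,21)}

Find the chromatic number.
χ(G) = 5

Clique number ω(G) = 5 (lower bound: χ ≥ ω).
The clique on [0, 1, 4, 19, 21] has size 5, forcing χ ≥ 5, and the coloring below uses 5 colors, so χ(G) = 5.
A valid 5-coloring: color 1: [7, 19]; color 2: [0, 11]; color 3: [15, 16, 21]; color 4: [1, 12]; color 5: [4, 14].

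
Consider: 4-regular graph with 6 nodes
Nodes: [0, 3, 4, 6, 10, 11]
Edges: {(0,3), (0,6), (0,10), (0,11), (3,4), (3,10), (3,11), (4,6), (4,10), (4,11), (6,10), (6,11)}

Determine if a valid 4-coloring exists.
Yes, G is 4-colorable

A valid 4-coloring: color 1: [0, 4]; color 2: [3, 6]; color 3: [10, 11].
(χ(G) = 3 ≤ 4.)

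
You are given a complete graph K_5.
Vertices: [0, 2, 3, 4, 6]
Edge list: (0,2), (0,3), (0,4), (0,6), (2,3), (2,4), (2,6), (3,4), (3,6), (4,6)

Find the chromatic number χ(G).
Clique number ω(G) = 5 (lower bound: χ ≥ ω).
The clique on [0, 2, 3, 4, 6] has size 5, forcing χ ≥ 5, and the coloring below uses 5 colors, so χ(G) = 5.
A valid 5-coloring: color 1: [3]; color 2: [2]; color 3: [0]; color 4: [4]; color 5: [6].

χ(G) = 5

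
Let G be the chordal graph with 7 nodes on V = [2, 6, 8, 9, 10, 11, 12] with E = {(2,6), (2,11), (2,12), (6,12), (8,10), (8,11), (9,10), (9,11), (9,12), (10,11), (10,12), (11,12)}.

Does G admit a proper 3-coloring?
The clique on vertices [9, 10, 11, 12] has size 4 > 3, so it alone needs 4 colors.

No, G is not 3-colorable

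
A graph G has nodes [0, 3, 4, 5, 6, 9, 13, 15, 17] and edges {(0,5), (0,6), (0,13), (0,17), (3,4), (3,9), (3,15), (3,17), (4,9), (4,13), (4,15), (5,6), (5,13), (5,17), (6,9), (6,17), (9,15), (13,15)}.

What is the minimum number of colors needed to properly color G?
χ(G) = 4

Clique number ω(G) = 4 (lower bound: χ ≥ ω).
The clique on [0, 5, 6, 17] has size 4, forcing χ ≥ 4, and the coloring below uses 4 colors, so χ(G) = 4.
A valid 4-coloring: color 1: [3, 6, 13]; color 2: [0, 15]; color 3: [5, 9]; color 4: [4, 17].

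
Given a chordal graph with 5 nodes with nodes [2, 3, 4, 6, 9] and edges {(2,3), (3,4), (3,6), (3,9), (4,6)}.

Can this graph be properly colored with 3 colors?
A valid 3-coloring: color 1: [3]; color 2: [2, 4, 9]; color 3: [6].
(χ(G) = 3 ≤ 3.)

Yes, G is 3-colorable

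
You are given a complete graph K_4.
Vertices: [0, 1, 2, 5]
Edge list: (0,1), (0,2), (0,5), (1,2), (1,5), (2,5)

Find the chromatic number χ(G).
Clique number ω(G) = 4 (lower bound: χ ≥ ω).
The clique on [0, 1, 2, 5] has size 4, forcing χ ≥ 4, and the coloring below uses 4 colors, so χ(G) = 4.
A valid 4-coloring: color 1: [5]; color 2: [2]; color 3: [1]; color 4: [0].

χ(G) = 4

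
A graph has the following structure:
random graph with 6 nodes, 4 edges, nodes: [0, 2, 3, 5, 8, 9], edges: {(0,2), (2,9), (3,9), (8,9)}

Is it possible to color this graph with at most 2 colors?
Yes, G is 2-colorable

A valid 2-coloring: color 1: [0, 5, 9]; color 2: [2, 3, 8].
(χ(G) = 2 ≤ 2.)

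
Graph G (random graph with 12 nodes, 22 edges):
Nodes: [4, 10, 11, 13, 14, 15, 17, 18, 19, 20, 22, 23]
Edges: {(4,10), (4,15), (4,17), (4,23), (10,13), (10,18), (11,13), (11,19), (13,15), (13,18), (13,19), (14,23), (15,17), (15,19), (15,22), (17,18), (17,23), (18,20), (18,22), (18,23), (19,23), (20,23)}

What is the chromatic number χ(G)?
Clique number ω(G) = 3 (lower bound: χ ≥ ω).
The clique on [4, 15, 17] has size 3, forcing χ ≥ 3, and the coloring below uses 3 colors, so χ(G) = 3.
A valid 3-coloring: color 1: [4, 14, 18, 19]; color 2: [10, 11, 15, 23]; color 3: [13, 17, 20, 22].

χ(G) = 3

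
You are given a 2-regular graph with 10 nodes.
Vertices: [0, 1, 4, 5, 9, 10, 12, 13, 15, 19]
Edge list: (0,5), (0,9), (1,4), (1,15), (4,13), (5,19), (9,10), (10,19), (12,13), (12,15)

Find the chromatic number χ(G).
Clique number ω(G) = 2 (lower bound: χ ≥ ω).
Odd cycle [1, 4, 13, 12, 15] needs 3 colors (χ ≥ 3).
The coloring below uses 3 colors, so χ(G) = 3.
A valid 3-coloring: color 1: [4, 5, 9, 12]; color 2: [0, 1, 10, 13]; color 3: [15, 19].

χ(G) = 3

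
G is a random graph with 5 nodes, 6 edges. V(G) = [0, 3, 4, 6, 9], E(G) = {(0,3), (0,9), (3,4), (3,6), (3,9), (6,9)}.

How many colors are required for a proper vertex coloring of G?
χ(G) = 3

Clique number ω(G) = 3 (lower bound: χ ≥ ω).
The clique on [0, 3, 9] has size 3, forcing χ ≥ 3, and the coloring below uses 3 colors, so χ(G) = 3.
A valid 3-coloring: color 1: [3]; color 2: [4, 9]; color 3: [0, 6].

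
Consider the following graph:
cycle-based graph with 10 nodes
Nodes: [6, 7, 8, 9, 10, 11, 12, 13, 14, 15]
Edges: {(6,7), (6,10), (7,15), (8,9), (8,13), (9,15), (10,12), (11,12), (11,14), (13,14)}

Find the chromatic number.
Clique number ω(G) = 2 (lower bound: χ ≥ ω).
The graph is bipartite (no odd cycle), so 2 colors suffice: χ(G) = 2.
A valid 2-coloring: color 1: [6, 8, 12, 14, 15]; color 2: [7, 9, 10, 11, 13].

χ(G) = 2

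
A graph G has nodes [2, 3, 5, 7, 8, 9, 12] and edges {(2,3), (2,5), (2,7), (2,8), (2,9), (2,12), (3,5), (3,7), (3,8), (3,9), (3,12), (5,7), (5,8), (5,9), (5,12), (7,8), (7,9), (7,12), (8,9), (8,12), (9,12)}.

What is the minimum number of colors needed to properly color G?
Clique number ω(G) = 7 (lower bound: χ ≥ ω).
The clique on [2, 3, 5, 7, 8, 9, 12] has size 7, forcing χ ≥ 7, and the coloring below uses 7 colors, so χ(G) = 7.
A valid 7-coloring: color 1: [5]; color 2: [8]; color 3: [2]; color 4: [9]; color 5: [7]; color 6: [3]; color 7: [12].

χ(G) = 7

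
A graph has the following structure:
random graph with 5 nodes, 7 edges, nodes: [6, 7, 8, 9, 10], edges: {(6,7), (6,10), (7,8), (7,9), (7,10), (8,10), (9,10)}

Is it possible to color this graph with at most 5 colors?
Yes, G is 5-colorable

A valid 5-coloring: color 1: [10]; color 2: [7]; color 3: [6, 8, 9].
(χ(G) = 3 ≤ 5.)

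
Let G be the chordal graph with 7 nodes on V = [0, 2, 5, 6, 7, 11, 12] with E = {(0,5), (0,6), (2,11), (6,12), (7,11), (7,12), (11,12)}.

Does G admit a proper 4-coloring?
A valid 4-coloring: color 1: [0, 2, 12]; color 2: [5, 6, 11]; color 3: [7].
(χ(G) = 3 ≤ 4.)

Yes, G is 4-colorable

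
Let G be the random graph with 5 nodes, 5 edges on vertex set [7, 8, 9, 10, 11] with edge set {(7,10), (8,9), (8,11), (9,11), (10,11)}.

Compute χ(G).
Clique number ω(G) = 3 (lower bound: χ ≥ ω).
The clique on [8, 9, 11] has size 3, forcing χ ≥ 3, and the coloring below uses 3 colors, so χ(G) = 3.
A valid 3-coloring: color 1: [7, 11]; color 2: [8, 10]; color 3: [9].

χ(G) = 3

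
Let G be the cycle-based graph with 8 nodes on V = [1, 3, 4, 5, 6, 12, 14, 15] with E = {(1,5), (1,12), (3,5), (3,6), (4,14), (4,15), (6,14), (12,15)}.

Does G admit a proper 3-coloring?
Yes, G is 3-colorable

A valid 3-coloring: color 1: [4, 5, 6, 12]; color 2: [1, 3, 14, 15].
(χ(G) = 2 ≤ 3.)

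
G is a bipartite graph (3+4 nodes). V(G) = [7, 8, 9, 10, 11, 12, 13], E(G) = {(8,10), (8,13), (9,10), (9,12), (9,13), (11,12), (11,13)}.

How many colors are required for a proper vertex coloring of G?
χ(G) = 2

Clique number ω(G) = 2 (lower bound: χ ≥ ω).
The graph is bipartite (no odd cycle), so 2 colors suffice: χ(G) = 2.
A valid 2-coloring: color 1: [7, 8, 9, 11]; color 2: [10, 12, 13].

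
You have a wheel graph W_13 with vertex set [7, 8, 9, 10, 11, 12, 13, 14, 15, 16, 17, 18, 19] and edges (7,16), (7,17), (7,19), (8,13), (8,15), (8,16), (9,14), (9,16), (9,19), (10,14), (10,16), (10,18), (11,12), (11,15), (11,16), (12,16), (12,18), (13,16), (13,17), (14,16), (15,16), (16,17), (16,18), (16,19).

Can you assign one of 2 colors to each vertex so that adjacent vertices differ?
No, G is not 2-colorable

The clique on vertices [7, 16, 17] has size 3 > 2, so it alone needs 3 colors.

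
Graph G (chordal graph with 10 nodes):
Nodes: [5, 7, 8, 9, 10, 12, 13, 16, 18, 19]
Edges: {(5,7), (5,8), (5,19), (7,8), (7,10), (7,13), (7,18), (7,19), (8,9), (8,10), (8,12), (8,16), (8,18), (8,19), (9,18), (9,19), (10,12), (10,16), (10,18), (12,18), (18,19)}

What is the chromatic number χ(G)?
χ(G) = 4

Clique number ω(G) = 4 (lower bound: χ ≥ ω).
The clique on [8, 9, 18, 19] has size 4, forcing χ ≥ 4, and the coloring below uses 4 colors, so χ(G) = 4.
A valid 4-coloring: color 1: [8, 13]; color 2: [5, 16, 18]; color 3: [7, 9, 12]; color 4: [10, 19].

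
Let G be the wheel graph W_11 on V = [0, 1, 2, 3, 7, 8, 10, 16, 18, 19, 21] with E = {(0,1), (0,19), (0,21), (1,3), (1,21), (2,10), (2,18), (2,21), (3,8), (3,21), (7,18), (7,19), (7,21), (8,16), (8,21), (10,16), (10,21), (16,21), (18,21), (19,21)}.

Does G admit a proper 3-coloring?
A valid 3-coloring: color 1: [21]; color 2: [1, 8, 10, 18, 19]; color 3: [0, 2, 3, 7, 16].
(χ(G) = 3 ≤ 3.)

Yes, G is 3-colorable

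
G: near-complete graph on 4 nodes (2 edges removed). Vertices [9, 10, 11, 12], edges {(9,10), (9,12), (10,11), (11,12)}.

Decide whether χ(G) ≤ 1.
No, G is not 1-colorable

Edge (9,10) forces its endpoints to differ, so 1 color is not enough.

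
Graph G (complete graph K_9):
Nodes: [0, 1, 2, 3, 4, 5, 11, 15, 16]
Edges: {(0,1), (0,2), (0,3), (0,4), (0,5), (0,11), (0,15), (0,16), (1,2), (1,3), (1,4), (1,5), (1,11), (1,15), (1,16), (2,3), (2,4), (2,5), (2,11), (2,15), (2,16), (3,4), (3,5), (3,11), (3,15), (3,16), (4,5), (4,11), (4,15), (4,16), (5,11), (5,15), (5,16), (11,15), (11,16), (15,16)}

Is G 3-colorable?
No, G is not 3-colorable

The clique on vertices [0, 1, 2, 3, 4, 5, 11, 15, 16] has size 9 > 3, so it alone needs 9 colors.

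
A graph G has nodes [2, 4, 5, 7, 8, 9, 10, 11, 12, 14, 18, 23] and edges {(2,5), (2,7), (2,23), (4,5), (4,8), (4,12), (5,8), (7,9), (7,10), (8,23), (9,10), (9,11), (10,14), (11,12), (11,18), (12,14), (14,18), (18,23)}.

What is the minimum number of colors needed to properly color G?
Clique number ω(G) = 3 (lower bound: χ ≥ ω).
The clique on [4, 5, 8] has size 3, forcing χ ≥ 3, and the coloring below uses 3 colors, so χ(G) = 3.
A valid 3-coloring: color 1: [2, 8, 10, 12, 18]; color 2: [4, 7, 11, 14, 23]; color 3: [5, 9].

χ(G) = 3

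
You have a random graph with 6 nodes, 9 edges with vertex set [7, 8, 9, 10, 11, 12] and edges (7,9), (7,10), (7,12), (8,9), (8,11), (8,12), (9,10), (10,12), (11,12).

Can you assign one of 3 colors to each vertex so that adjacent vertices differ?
Yes, G is 3-colorable

A valid 3-coloring: color 1: [9, 12]; color 2: [10, 11]; color 3: [7, 8].
(χ(G) = 3 ≤ 3.)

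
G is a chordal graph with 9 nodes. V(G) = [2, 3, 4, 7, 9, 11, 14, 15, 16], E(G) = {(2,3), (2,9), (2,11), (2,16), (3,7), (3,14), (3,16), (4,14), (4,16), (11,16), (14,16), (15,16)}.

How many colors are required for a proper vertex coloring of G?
χ(G) = 3

Clique number ω(G) = 3 (lower bound: χ ≥ ω).
The clique on [2, 3, 16] has size 3, forcing χ ≥ 3, and the coloring below uses 3 colors, so χ(G) = 3.
A valid 3-coloring: color 1: [7, 9, 16]; color 2: [2, 14, 15]; color 3: [3, 4, 11].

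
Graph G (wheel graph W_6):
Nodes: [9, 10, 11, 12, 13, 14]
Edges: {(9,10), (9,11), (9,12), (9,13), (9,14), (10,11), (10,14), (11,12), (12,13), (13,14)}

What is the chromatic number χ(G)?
Clique number ω(G) = 3 (lower bound: χ ≥ ω).
Odd cycle [13, 14, 10, 11, 12] needs 3 colors (χ ≥ 3).
Vertex 9 is adjacent to every vertex of [10, 11, 12, 13, 14], which already need 3 colors among themselves, so 9 needs a new color (χ ≥ 4).
The coloring below uses 4 colors, so χ(G) = 4.
A valid 4-coloring: color 1: [9]; color 2: [11, 13]; color 3: [12, 14]; color 4: [10].

χ(G) = 4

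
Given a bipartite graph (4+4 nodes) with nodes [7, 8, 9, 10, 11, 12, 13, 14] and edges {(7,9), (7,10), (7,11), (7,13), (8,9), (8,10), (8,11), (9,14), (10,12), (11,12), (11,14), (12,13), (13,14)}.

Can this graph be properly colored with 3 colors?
Yes, G is 3-colorable

A valid 3-coloring: color 1: [9, 10, 11, 13]; color 2: [7, 8, 12, 14].
(χ(G) = 2 ≤ 3.)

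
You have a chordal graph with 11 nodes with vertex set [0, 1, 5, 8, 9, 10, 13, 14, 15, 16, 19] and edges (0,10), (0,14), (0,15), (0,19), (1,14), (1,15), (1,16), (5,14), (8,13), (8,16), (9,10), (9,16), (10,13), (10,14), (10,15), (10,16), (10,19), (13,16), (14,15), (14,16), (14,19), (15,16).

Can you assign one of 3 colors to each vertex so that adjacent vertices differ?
The clique on vertices [1, 14, 15, 16] has size 4 > 3, so it alone needs 4 colors.

No, G is not 3-colorable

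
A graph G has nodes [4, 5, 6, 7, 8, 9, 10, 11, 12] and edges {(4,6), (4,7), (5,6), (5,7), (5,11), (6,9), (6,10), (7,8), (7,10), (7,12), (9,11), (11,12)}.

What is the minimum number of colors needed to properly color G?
χ(G) = 2

Clique number ω(G) = 2 (lower bound: χ ≥ ω).
The graph is bipartite (no odd cycle), so 2 colors suffice: χ(G) = 2.
A valid 2-coloring: color 1: [6, 7, 11]; color 2: [4, 5, 8, 9, 10, 12].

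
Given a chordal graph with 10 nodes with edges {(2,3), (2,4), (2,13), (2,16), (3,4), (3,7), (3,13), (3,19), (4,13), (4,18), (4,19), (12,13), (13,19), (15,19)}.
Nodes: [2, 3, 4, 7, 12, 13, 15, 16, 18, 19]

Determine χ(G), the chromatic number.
χ(G) = 4

Clique number ω(G) = 4 (lower bound: χ ≥ ω).
The clique on [2, 3, 4, 13] has size 4, forcing χ ≥ 4, and the coloring below uses 4 colors, so χ(G) = 4.
A valid 4-coloring: color 1: [7, 13, 15, 16, 18]; color 2: [4, 12]; color 3: [3]; color 4: [2, 19].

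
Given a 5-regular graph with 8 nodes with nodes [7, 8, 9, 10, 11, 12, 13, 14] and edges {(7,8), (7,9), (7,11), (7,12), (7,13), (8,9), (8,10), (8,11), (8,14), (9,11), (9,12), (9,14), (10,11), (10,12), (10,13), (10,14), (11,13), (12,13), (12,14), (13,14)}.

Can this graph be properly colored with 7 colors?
A valid 7-coloring: color 1: [11, 14]; color 2: [7, 10]; color 3: [9, 13]; color 4: [8, 12].
(χ(G) = 4 ≤ 7.)

Yes, G is 7-colorable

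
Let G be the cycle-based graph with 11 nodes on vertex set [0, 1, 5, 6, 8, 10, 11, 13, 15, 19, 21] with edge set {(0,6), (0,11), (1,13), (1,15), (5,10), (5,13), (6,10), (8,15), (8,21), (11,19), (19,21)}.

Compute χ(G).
χ(G) = 3

Clique number ω(G) = 2 (lower bound: χ ≥ ω).
Odd cycle [8, 15, 1, 13, 5, 10, 6, 0, 11, 19, 21] needs 3 colors (χ ≥ 3).
The coloring below uses 3 colors, so χ(G) = 3.
A valid 3-coloring: color 1: [1, 5, 6, 8, 19]; color 2: [0, 10, 13, 15, 21]; color 3: [11].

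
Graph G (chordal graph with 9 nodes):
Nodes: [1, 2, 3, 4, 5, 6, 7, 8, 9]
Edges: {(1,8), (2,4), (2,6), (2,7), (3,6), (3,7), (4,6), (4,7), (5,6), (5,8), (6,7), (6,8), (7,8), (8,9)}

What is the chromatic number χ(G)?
Clique number ω(G) = 4 (lower bound: χ ≥ ω).
The clique on [2, 4, 6, 7] has size 4, forcing χ ≥ 4, and the coloring below uses 4 colors, so χ(G) = 4.
A valid 4-coloring: color 1: [1, 6, 9]; color 2: [5, 7]; color 3: [2, 3, 8]; color 4: [4].

χ(G) = 4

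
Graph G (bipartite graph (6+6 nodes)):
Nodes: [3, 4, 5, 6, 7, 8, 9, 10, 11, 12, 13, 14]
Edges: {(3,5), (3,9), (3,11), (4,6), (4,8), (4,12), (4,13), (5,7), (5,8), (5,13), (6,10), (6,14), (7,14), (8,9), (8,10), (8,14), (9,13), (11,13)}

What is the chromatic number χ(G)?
Clique number ω(G) = 2 (lower bound: χ ≥ ω).
The graph is bipartite (no odd cycle), so 2 colors suffice: χ(G) = 2.
A valid 2-coloring: color 1: [3, 6, 7, 8, 12, 13]; color 2: [4, 5, 9, 10, 11, 14].

χ(G) = 2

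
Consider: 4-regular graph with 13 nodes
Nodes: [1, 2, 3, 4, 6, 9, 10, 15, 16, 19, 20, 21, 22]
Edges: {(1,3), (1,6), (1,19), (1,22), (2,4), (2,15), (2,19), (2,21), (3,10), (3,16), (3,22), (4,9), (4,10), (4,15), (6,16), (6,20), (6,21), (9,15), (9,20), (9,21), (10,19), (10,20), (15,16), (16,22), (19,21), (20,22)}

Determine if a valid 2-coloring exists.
No, G is not 2-colorable

The clique on vertices [1, 3, 22] has size 3 > 2, so it alone needs 3 colors.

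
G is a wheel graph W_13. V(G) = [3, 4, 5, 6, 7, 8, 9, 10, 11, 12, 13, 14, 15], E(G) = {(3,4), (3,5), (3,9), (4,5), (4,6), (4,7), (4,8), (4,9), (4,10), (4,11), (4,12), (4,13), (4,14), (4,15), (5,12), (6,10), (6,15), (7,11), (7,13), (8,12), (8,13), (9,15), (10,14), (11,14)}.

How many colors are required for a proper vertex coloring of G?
χ(G) = 3

Clique number ω(G) = 3 (lower bound: χ ≥ ω).
The clique on [3, 4, 9] has size 3, forcing χ ≥ 3, and the coloring below uses 3 colors, so χ(G) = 3.
A valid 3-coloring: color 1: [4]; color 2: [3, 10, 11, 12, 13, 15]; color 3: [5, 6, 7, 8, 9, 14].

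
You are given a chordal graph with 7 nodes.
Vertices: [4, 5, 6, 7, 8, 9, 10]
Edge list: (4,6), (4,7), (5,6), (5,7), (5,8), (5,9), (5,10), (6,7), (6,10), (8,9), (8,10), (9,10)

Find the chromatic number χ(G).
χ(G) = 4

Clique number ω(G) = 4 (lower bound: χ ≥ ω).
The clique on [5, 8, 9, 10] has size 4, forcing χ ≥ 4, and the coloring below uses 4 colors, so χ(G) = 4.
A valid 4-coloring: color 1: [4, 5]; color 2: [7, 10]; color 3: [6, 9]; color 4: [8].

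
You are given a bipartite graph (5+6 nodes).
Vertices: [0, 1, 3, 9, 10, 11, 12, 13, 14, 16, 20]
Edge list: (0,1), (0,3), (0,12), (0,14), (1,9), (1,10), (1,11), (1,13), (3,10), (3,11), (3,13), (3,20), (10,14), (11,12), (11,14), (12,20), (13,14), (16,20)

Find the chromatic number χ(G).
χ(G) = 2

Clique number ω(G) = 2 (lower bound: χ ≥ ω).
The graph is bipartite (no odd cycle), so 2 colors suffice: χ(G) = 2.
A valid 2-coloring: color 1: [1, 3, 12, 14, 16]; color 2: [0, 9, 10, 11, 13, 20].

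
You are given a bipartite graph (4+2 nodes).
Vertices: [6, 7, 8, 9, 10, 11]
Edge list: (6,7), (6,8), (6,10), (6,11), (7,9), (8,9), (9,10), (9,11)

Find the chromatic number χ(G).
χ(G) = 2

Clique number ω(G) = 2 (lower bound: χ ≥ ω).
The graph is bipartite (no odd cycle), so 2 colors suffice: χ(G) = 2.
A valid 2-coloring: color 1: [6, 9]; color 2: [7, 8, 10, 11].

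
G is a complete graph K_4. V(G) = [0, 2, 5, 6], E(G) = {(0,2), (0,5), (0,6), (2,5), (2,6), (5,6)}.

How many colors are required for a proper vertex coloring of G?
χ(G) = 4

Clique number ω(G) = 4 (lower bound: χ ≥ ω).
The clique on [0, 2, 5, 6] has size 4, forcing χ ≥ 4, and the coloring below uses 4 colors, so χ(G) = 4.
A valid 4-coloring: color 1: [2]; color 2: [5]; color 3: [0]; color 4: [6].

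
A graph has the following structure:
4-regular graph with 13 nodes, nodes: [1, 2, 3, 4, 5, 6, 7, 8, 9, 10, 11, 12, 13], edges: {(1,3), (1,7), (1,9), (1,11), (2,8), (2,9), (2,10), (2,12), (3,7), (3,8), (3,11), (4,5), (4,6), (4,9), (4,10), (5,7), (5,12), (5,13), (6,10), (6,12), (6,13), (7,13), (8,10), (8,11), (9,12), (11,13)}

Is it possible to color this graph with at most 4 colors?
Yes, G is 4-colorable

A valid 4-coloring: color 1: [1, 4, 8, 12, 13]; color 2: [2, 3, 5, 6]; color 3: [7, 9, 10, 11].
(χ(G) = 3 ≤ 4.)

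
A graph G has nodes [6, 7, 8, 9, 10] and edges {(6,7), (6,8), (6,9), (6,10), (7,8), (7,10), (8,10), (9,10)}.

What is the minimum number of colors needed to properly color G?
Clique number ω(G) = 4 (lower bound: χ ≥ ω).
The clique on [6, 7, 8, 10] has size 4, forcing χ ≥ 4, and the coloring below uses 4 colors, so χ(G) = 4.
A valid 4-coloring: color 1: [6]; color 2: [10]; color 3: [7, 9]; color 4: [8].

χ(G) = 4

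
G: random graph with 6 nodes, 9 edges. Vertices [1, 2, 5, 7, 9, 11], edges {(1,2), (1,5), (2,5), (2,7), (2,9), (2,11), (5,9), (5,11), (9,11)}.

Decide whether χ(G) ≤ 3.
No, G is not 3-colorable

The clique on vertices [2, 5, 9, 11] has size 4 > 3, so it alone needs 4 colors.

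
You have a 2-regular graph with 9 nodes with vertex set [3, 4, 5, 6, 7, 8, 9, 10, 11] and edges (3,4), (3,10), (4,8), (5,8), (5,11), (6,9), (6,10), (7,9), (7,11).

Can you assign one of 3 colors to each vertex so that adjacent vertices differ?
A valid 3-coloring: color 1: [4, 5, 6, 7]; color 2: [8, 9, 10, 11]; color 3: [3].
(χ(G) = 3 ≤ 3.)

Yes, G is 3-colorable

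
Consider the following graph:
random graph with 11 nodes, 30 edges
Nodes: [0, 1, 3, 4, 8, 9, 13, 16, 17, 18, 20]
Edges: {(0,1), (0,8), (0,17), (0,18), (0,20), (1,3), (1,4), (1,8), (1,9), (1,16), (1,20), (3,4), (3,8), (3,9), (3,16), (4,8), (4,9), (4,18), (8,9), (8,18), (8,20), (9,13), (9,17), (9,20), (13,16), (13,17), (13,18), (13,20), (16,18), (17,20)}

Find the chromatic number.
Clique number ω(G) = 5 (lower bound: χ ≥ ω).
The clique on [1, 3, 4, 8, 9] has size 5, forcing χ ≥ 5, and the coloring below uses 5 colors, so χ(G) = 5.
A valid 5-coloring: color 1: [1, 17, 18]; color 2: [8, 13]; color 3: [0, 9, 16]; color 4: [3, 20]; color 5: [4].

χ(G) = 5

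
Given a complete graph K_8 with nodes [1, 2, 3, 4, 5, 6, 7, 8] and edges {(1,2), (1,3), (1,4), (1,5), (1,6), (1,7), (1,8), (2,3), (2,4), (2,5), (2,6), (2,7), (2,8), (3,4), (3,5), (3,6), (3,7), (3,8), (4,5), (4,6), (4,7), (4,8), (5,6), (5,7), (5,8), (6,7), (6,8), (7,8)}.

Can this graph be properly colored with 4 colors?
No, G is not 4-colorable

The clique on vertices [1, 2, 3, 4, 5, 6, 7, 8] has size 8 > 4, so it alone needs 8 colors.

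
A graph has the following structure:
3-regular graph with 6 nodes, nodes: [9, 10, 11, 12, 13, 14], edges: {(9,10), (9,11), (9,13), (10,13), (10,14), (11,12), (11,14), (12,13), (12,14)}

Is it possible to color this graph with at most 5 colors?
A valid 5-coloring: color 1: [11, 13]; color 2: [9, 14]; color 3: [10, 12].
(χ(G) = 3 ≤ 5.)

Yes, G is 5-colorable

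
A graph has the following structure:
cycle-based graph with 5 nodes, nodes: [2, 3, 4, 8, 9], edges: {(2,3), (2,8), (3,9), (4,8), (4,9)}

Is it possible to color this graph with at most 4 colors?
A valid 4-coloring: color 1: [3, 8]; color 2: [2, 4]; color 3: [9].
(χ(G) = 3 ≤ 4.)

Yes, G is 4-colorable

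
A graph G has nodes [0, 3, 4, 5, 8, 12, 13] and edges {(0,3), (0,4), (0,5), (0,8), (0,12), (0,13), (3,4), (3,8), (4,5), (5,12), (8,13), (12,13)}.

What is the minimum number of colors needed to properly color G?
Clique number ω(G) = 3 (lower bound: χ ≥ ω).
The clique on [0, 8, 13] has size 3, forcing χ ≥ 3, and the coloring below uses 3 colors, so χ(G) = 3.
A valid 3-coloring: color 1: [0]; color 2: [4, 8, 12]; color 3: [3, 5, 13].

χ(G) = 3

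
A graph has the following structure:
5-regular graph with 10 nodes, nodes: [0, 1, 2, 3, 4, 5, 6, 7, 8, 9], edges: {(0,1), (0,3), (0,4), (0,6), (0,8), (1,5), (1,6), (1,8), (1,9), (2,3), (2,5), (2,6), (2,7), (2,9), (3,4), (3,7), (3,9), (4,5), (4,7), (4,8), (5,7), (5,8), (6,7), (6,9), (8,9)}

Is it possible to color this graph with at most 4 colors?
A valid 4-coloring: color 1: [3, 6, 8]; color 2: [0, 7, 9]; color 3: [1, 2, 4]; color 4: [5].
(χ(G) = 4 ≤ 4.)

Yes, G is 4-colorable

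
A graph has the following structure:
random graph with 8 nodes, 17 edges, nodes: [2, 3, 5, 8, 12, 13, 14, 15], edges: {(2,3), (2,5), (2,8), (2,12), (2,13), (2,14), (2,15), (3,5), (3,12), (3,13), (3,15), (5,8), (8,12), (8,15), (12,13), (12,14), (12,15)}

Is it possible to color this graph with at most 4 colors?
A valid 4-coloring: color 1: [2]; color 2: [5, 12]; color 3: [3, 8, 14]; color 4: [13, 15].
(χ(G) = 4 ≤ 4.)

Yes, G is 4-colorable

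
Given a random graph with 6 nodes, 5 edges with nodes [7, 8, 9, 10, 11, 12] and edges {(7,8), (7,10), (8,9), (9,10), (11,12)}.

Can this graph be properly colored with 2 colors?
Yes, G is 2-colorable

A valid 2-coloring: color 1: [7, 9, 11]; color 2: [8, 10, 12].
(χ(G) = 2 ≤ 2.)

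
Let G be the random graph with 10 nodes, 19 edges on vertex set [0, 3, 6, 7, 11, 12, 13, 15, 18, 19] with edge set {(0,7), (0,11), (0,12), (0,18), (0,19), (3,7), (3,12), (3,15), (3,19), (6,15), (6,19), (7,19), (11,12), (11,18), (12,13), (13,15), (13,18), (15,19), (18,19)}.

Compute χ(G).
χ(G) = 3

Clique number ω(G) = 3 (lower bound: χ ≥ ω).
The clique on [0, 18, 19] has size 3, forcing χ ≥ 3, and the coloring below uses 3 colors, so χ(G) = 3.
A valid 3-coloring: color 1: [11, 13, 19]; color 2: [0, 3, 6]; color 3: [7, 12, 15, 18].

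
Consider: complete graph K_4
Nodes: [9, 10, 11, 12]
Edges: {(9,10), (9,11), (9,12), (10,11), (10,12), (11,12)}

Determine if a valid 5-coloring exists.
A valid 5-coloring: color 1: [10]; color 2: [9]; color 3: [11]; color 4: [12].
(χ(G) = 4 ≤ 5.)

Yes, G is 5-colorable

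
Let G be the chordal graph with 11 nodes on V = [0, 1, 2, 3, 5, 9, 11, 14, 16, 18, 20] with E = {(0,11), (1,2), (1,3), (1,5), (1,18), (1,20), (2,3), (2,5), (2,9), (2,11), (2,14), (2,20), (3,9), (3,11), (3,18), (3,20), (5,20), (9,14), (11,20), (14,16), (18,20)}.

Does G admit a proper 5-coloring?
A valid 5-coloring: color 1: [0, 2, 16, 18]; color 2: [3, 5, 14]; color 3: [9, 20]; color 4: [1, 11].
(χ(G) = 4 ≤ 5.)

Yes, G is 5-colorable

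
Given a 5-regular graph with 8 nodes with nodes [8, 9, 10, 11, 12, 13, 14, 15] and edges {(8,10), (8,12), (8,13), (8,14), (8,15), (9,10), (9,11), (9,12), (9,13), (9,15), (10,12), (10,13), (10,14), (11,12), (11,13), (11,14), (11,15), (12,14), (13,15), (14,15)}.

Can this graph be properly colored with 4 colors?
Yes, G is 4-colorable

A valid 4-coloring: color 1: [8, 9]; color 2: [13, 14]; color 3: [10, 11]; color 4: [12, 15].
(χ(G) = 4 ≤ 4.)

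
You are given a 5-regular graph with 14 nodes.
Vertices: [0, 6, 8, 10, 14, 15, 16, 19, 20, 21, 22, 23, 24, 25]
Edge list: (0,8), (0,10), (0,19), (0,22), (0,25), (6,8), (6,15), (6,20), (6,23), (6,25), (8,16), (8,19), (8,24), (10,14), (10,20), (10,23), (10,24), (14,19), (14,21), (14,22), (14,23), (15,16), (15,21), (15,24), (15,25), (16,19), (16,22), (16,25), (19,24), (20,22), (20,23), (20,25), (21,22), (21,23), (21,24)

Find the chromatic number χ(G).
χ(G) = 4

Clique number ω(G) = 3 (lower bound: χ ≥ ω).
Suppose a proper 3-coloring c exists. The clique [0, 8, 19] takes 3 distinct colors; by symmetry let c(0) = 1, c(8) = 2, c(19) = 3.
- Vertex 16: neighbors [8, 19] already have colors [2, 3] ⇒ c(16) = 1.
- Vertex 24: neighbors [8, 19] already have colors [2, 3] ⇒ c(24) = 1.
- Vertex 6: neighbors [8] already have colors [2]; try each remaining color.
- Case c(6) = 1:
  - Vertex 14: neighbors [19] already have colors [3]; try each remaining color.
  - Case c(14) = 1:
    - Vertex 20: neighbors [6] already have colors [1]; try each remaining color.
    - Case c(20) = 2:
      - Vertex 23: neighbors [6, 20] already have colors [1, 2] ⇒ c(23) = 3.
      - Vertex 10: neighbors [0, 20, 23] already have colors [1, 2, 3] — all 3 colors blocked. Contradiction.
    - Case c(20) = 3:
      - Vertex 23: neighbors [6, 20] already have colors [1, 3] ⇒ c(23) = 2.
      - Vertex 10: neighbors [0, 23, 20] already have colors [1, 2, 3] — all 3 colors blocked. Contradiction.
  - Case c(14) = 2:
    - Vertex 21: neighbors [24, 14] already have colors [1, 2] ⇒ c(21) = 3.
    - Vertex 23: neighbors [6, 14, 21] already have colors [1, 2, 3] — all 3 colors blocked. Contradiction.
- Case c(6) = 3:
  - Vertex 15: neighbors [16, 6] already have colors [1, 3] ⇒ c(15) = 2.
  - Vertex 25: neighbors [0, 15, 6] already have colors [1, 2, 3] — all 3 colors blocked. Contradiction.
Every case ends in a contradiction, so G has no proper 3-coloring (χ ≥ 4).
The coloring below uses 4 colors, so χ(G) = 4.
A valid 4-coloring: color 1: [0, 14, 15, 20]; color 2: [6, 10, 19, 21]; color 3: [8, 22, 23, 25]; color 4: [16, 24].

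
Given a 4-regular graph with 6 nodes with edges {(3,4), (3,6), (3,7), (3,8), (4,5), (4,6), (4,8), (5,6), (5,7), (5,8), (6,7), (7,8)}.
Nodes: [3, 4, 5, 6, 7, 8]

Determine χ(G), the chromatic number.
Clique number ω(G) = 3 (lower bound: χ ≥ ω).
The clique on [3, 4, 8] has size 3, forcing χ ≥ 3, and the coloring below uses 3 colors, so χ(G) = 3.
A valid 3-coloring: color 1: [4, 7]; color 2: [3, 5]; color 3: [6, 8].

χ(G) = 3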